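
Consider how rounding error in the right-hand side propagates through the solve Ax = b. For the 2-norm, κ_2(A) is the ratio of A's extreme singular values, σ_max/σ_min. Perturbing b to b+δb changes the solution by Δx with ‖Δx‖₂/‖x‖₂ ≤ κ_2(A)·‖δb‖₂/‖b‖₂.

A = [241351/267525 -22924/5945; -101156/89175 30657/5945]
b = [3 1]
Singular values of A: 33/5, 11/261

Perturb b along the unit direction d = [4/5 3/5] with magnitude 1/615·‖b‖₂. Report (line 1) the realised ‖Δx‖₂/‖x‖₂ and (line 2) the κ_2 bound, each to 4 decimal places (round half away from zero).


0.0017
0.2546

from the listed singular values, σ₁ = 33/5, σ_n = 11/261
κ_2(A) = (33/5) / (11/261) = 156.6000
perturbation bound = 156.6000·1/615 = 0.2546
solve Ax = b  →  x = [69.4789 15.4775]
2-norm of b is 3.1623; of x, 71.1820
δb = ε·‖b‖·d = [0.0041 0.0031]; solving A·Δx = δb gives ‖Δx‖ = 0.1220
relative error = 0.0017
so the bound overstates the realised error by a factor of ≈ 148.5641 (computed from the unrounded values)


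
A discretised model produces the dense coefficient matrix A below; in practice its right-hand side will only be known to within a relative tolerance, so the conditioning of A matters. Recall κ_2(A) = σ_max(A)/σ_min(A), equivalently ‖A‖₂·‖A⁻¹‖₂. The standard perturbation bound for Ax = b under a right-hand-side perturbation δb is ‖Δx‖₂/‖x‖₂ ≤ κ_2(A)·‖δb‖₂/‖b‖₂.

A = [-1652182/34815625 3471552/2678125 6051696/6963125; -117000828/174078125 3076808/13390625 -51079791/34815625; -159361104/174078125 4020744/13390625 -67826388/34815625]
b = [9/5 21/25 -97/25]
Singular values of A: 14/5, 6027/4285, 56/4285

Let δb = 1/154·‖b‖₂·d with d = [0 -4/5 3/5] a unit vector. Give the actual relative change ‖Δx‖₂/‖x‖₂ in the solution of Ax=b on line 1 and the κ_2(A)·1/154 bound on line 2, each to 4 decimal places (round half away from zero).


from the listed singular values, σ₁ = 14/5, σ_n = 56/4285
condition number: (14/5) ÷ (56/4285) = 214.2500
worst-case relative error ≤ 214.2500 × 1/154 = 1.3912
solve Ax = b  →  x = [203.6481 64.9575 -83.6927]
‖b‖₂ = 4.3589 and ‖x‖₂ = 229.5572
with δb = [0.0000 -0.0226 0.0170], A·Δx = δb → ‖Δx‖ = 2.1658
dividing the unrounded norms, ‖Δx‖/‖x‖ = 0.0094
realised/bound (from unrounded values) ≈ 0.0068

0.0094
1.3912


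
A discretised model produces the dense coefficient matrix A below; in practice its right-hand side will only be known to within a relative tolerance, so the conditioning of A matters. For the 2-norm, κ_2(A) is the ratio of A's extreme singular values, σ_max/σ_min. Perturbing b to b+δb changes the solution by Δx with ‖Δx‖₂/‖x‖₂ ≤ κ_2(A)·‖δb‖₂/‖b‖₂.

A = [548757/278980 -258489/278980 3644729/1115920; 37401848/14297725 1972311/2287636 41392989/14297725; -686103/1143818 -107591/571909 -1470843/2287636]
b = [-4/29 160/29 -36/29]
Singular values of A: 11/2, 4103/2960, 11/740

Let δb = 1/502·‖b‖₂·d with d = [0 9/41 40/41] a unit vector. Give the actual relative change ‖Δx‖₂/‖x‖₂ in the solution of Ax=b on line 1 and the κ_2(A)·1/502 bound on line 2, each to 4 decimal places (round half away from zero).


0.2547
0.7371

largest singular value 11/2, smallest 11/740
κ = σ_max/σ_min = (11/2)/(11/740) = 370.0000
perturbation bound = 370.0000·1/502 = 0.7371
solve Ax = b  →  x = [1.3243 2.6637 -0.0841]
‖b‖ = 5.6569, ‖x‖ = 2.9759
δb = ε·‖b‖·d = [0.0000 0.0025 0.0110]; solving A·Δx = δb gives ‖Δx‖ = 0.7581
realised ‖Δx‖/‖x‖ = 0.2547
so the bound overstates the realised error by a factor of ≈ 2.8934 (computed from the unrounded values)


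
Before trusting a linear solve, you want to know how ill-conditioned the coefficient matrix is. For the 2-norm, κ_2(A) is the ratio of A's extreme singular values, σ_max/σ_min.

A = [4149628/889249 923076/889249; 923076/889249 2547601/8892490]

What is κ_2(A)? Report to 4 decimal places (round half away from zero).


form AᵀA = [10750435360/470412721 12092757138/2352063605; 12092757138/2352063605 54549197521/47041272100] with trace 671976641/27984100 and determinant 470596/6996025
solving λ² − 671976641/27984100·λ + 470596/6996025 = 0 gives λ = 2401/100, 784/279841
κ_2(A) = √(λ_max/λ_min) = √((2401/100) / (784/279841)) = 92.5750

92.5750


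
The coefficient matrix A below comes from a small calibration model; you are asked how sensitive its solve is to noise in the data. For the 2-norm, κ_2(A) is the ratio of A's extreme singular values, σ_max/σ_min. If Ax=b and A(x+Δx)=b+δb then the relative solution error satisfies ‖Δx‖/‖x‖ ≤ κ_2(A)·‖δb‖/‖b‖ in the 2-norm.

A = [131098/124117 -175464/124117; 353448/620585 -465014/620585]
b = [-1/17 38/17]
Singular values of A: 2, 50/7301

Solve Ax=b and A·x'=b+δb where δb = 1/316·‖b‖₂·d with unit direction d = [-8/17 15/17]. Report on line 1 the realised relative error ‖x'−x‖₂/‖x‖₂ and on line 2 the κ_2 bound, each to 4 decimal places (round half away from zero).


0.0035
0.9242

from the listed singular values, σ₁ = 2, σ_n = 50/7301
κ = σ_max/σ_min = 2/(50/7301) = 292.0400
worst-case relative error ≤ 292.0400 × 1/316 = 0.9242
solve Ax = b  →  x = [233.9320 174.8240]
‖b‖ = 2.2361, ‖x‖ = 292.0404
Δx = A⁻¹·δb where δb = 1/316·2.2361·d; ‖Δx‖ = 1.0333
realised ‖Δx‖/‖x‖ = 0.0035
so the bound overstates the realised error by a factor of ≈ 261.2089 (computed from the unrounded values)


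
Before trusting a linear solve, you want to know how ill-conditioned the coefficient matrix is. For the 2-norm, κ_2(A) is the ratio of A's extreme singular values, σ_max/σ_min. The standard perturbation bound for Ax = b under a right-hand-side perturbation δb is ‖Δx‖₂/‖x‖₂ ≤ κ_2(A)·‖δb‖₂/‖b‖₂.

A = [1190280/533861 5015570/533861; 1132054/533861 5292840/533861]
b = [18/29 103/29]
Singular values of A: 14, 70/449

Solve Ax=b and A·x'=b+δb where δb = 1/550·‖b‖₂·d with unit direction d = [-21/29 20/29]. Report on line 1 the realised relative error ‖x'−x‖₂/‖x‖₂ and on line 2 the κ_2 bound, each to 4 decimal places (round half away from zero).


0.0033
0.1633

σ_max = 14, σ_min = 70/449
κ_2(A) = 14 / (70/449) = 89.8000
worst-case relative error ≤ 89.8000 × 1/550 = 0.1633
solve Ax = b  →  x = [-12.4686 3.0251]
2-norm of b is 3.6056; of x, 12.8304
Δx = A⁻¹·δb where δb = 1/550·3.6056·d; ‖Δx‖ = 0.0420
dividing the unrounded norms, ‖Δx‖/‖x‖ = 0.0033
realised/bound (from unrounded values) ≈ 0.0201


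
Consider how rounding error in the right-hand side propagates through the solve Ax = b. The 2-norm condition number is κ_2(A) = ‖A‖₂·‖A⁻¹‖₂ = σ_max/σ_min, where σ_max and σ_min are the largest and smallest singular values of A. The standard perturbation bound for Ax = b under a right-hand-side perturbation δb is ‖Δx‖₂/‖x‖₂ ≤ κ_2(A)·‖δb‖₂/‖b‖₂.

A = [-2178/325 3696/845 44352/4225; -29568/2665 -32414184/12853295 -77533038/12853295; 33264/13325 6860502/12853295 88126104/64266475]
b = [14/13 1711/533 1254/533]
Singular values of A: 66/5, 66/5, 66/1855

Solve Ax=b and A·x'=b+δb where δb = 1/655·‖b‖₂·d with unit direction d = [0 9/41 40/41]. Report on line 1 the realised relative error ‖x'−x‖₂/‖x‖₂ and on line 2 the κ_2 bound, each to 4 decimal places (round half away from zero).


largest singular value 66/5, smallest 66/1855
κ_2(A) = (66/5) / (66/1855) = 371.0000
perturbation bound = 371.0000·1/655 = 0.5664
solve Ax = b  →  x = [-0.2121 -77.8438 32.4021]
2-norm of b is 4.1231; of x, 84.3185
δb = ε·‖b‖·d = [0.0000 0.0014 0.0061]; solving A·Δx = δb gives ‖Δx‖ = 0.1769
dividing the unrounded norms, ‖Δx‖/‖x‖ = 0.0021
so the bound overstates the realised error by a factor of ≈ 269.9430 (computed from the unrounded values)

0.0021
0.5664


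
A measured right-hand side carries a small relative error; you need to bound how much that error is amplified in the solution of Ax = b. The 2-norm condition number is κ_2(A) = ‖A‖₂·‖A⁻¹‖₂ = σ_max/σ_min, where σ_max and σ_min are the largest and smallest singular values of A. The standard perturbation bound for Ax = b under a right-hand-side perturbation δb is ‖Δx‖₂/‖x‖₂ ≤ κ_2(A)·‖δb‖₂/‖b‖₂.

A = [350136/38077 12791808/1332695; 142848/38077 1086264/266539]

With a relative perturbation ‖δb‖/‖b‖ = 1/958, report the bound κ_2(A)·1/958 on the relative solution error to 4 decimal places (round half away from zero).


M = AᵀA = [846158400/8579041 31093051392/300266435; 31093051392/300266435 1142778632256/10509325225]. tr(M)=2591346816/12496225, det(M)=26873856/12496225
λ_max, λ_min = (2591346816/12496225 ± √6713735033788563456/156155639250625)/2 = 5184/25, 5184/499849
κ_2(A) = √(λ_max/λ_min) = √((5184/25) / (5184/499849)) = 141.4000
worst-case relative error ≤ 141.4000 × 1/958 = 0.1476

0.1476


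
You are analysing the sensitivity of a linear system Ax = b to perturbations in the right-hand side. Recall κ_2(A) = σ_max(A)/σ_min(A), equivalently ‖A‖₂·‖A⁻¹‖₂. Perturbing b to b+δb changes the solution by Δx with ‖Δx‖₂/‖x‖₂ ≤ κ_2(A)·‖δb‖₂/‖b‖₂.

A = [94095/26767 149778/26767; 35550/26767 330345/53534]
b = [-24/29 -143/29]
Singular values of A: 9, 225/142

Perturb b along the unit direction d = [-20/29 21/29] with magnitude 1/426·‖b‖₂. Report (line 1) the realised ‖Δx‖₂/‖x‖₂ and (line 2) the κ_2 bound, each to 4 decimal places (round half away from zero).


0.0038
0.0133

from the listed singular values, σ₁ = 9, σ_n = 225/142
condition number: 9 ÷ (225/142) = 5.6800
bound on ‖Δx‖/‖x‖: κ·ε = 5.6800·1/426 = 0.0133
solve Ax = b  →  x = [1.5768 -1.1385]
2-norm of b is 5.0000; of x, 1.9448
δb = ε·‖b‖·d = [-0.0081 0.0085]; solving A·Δx = δb gives ‖Δx‖ = 0.0074
relative error = 0.0038
so the bound overstates the realised error by a factor of ≈ 3.5006 (computed from the unrounded values)


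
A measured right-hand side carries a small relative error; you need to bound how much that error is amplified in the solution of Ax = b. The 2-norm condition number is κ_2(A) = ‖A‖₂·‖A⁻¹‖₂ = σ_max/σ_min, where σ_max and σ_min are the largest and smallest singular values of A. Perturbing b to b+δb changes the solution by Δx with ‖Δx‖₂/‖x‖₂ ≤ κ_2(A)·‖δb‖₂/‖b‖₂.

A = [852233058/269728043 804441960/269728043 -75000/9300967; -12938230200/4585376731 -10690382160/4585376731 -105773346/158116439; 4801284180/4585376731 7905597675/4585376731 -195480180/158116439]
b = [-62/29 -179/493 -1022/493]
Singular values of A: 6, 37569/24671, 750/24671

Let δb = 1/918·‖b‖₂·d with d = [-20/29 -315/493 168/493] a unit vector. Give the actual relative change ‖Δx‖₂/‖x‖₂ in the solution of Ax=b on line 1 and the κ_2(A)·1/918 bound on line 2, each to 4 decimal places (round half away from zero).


largest singular value 6, smallest 750/24671
condition number: 6 ÷ (750/24671) = 197.3680
perturbation bound = 197.3680·1/918 = 0.2150
solve Ax = b  →  x = [-20.8339 21.3923 13.8641]
‖b‖₂ = 3.0000 and ‖x‖₂ = 32.9226
δb = ε·‖b‖·d = [-0.0023 -0.0021 0.0011]; solving A·Δx = δb gives ‖Δx‖ = 0.1075
realised ‖Δx‖/‖x‖ = 0.0033
realised/bound (from unrounded values) ≈ 0.0152

0.0033
0.2150


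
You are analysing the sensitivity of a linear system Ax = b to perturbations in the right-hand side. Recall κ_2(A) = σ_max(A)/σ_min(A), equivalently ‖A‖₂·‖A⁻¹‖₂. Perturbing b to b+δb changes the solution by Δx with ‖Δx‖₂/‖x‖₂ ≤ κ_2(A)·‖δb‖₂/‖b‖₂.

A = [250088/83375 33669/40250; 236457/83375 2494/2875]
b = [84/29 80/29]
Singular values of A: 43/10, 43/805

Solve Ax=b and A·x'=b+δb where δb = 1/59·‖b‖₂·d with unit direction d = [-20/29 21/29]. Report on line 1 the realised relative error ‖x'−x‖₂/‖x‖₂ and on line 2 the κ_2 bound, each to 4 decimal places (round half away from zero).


largest singular value 43/10, smallest 43/805
κ = σ_max/σ_min = (43/10)/(43/805) = 80.5000
bound on ‖Δx‖/‖x‖: κ·ε = 80.5000·1/59 = 1.3644
solve Ax = b  →  x = [0.8930 0.2605]
‖b‖₂ = 4.0000 and ‖x‖₂ = 0.9302
with δb = [-0.0468 0.0491], A·Δx = δb → ‖Δx‖ = 1.2692
realised ‖Δx‖/‖x‖ = 1.3644
tightness: 1.3644 against a bound of 1.3644; the bound is attained (ratio 1)

1.3644
1.3644


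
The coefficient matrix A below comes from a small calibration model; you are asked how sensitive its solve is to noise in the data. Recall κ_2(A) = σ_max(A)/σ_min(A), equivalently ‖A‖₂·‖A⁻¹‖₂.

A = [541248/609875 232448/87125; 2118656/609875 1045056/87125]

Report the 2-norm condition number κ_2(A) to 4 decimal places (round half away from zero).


119.0000

M = AᵀA = [568905728/44253125 278396928/6321875; 278396928/6321875 136368128/903125]. tr(M)=58007552/354025, det(M)=16777216/8850625
solving λ² − 58007552/354025·λ + 16777216/8850625 = 0 gives λ = 4096/25, 4096/354025
so κ_2 = √((4096/25) / (4096/354025)) = 119.0000


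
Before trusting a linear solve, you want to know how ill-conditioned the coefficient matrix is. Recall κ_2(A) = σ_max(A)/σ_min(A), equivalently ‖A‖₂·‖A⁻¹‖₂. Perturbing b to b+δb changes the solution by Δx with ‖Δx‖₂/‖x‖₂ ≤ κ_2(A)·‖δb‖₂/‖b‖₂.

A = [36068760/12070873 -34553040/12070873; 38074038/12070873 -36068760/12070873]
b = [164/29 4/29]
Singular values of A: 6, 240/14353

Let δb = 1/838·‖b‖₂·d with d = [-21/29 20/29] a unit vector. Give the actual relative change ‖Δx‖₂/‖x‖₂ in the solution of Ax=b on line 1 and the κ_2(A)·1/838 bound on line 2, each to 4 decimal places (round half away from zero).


0.0017
0.4282

from the listed singular values, σ₁ = 6, σ_n = 240/14353
condition number: 6 ÷ (240/14353) = 358.8250
perturbation bound = 358.8250·1/838 = 0.4282
solve Ax = b  →  x = [-164.4943 -173.6856]
2-norm of b is 5.6569; of x, 239.2176
δb = ε·‖b‖·d = [-0.0049 0.0047]; solving A·Δx = δb gives ‖Δx‖ = 0.4037
dividing the unrounded norms, ‖Δx‖/‖x‖ = 0.0017
realised/bound (from unrounded values) ≈ 0.0039


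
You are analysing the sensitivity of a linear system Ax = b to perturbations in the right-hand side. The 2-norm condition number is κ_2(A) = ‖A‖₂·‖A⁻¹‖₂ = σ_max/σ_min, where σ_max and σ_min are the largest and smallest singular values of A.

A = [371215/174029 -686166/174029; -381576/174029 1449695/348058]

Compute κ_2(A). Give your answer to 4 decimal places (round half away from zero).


176.5000

M = AᵀA = [336980761/36012001 -631747350/36012001; -631747350/36012001 4738300489/144048004]. tr(M)=21059597/498436, det(M)=28561/498436
char-poly roots: 169/4 and 169/124609
σ_max=√(169/4)=(13/2), σ_min=√(169/124609)=(13/353) → κ = 176.5000


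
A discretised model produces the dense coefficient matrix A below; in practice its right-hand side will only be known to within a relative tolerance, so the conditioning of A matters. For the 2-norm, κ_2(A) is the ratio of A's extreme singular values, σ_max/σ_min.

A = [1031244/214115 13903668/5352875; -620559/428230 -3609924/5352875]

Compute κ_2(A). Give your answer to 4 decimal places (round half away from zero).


M = AᵀA = [185558008905/7335237316 123665276934/9169046645; 123665276934/9169046645 330149656224/45845233225]. tr(M)=20621276289/634536100, det(M)=42224004/158634025
eigenvalues of AᵀA: λ = (tr ± √(tr²−4·det))/2 = 3249/100, 51984/6345361
σ_max=√(3249/100)=(57/10), σ_min=√(51984/6345361)=(228/2519) → κ = 62.9750

62.9750


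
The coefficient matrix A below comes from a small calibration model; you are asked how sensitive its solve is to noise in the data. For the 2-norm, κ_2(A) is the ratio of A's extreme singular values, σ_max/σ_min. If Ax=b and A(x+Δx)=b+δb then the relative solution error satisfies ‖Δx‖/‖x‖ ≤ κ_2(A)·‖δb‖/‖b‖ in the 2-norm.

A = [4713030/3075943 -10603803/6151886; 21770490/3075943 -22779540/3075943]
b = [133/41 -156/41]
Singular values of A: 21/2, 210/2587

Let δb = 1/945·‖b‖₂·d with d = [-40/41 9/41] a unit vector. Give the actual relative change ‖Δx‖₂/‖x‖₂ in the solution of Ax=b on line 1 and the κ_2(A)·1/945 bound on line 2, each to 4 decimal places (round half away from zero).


0.0013
0.1369

from the listed singular values, σ₁ = 21/2, σ_n = 210/2587
κ_2(A) = (21/2) / (210/2587) = 129.3500
worst-case relative error ≤ 129.3500 × 1/945 = 0.1369
solve Ax = b  →  x = [-35.8798 -33.7767]
2-norm of b is 5.0000; of x, 49.2770
re-solving with b+δb shifts x by Δx of norm 0.0652
realised ‖Δx‖/‖x‖ = 0.0013
tightness: 0.0013 against a bound of 0.1369 (unrounded ratio ≈ 0.0097)


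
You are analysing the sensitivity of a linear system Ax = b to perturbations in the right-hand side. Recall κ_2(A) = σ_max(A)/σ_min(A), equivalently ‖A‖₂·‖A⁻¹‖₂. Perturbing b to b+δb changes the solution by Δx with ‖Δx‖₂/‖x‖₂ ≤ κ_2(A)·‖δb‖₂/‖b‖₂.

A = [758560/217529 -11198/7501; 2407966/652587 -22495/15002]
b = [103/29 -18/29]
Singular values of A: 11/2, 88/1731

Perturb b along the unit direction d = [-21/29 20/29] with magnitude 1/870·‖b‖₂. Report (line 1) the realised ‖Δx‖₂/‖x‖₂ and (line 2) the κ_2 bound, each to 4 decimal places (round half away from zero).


from the listed singular values, σ₁ = 11/2, σ_n = 88/1731
κ_2(A) = (11/2) / (88/1731) = 108.1875
κ_2(A)·‖δb‖/‖b‖ = 0.1244
solve Ax = b  →  x = [-22.3610 -54.6119]
‖b‖₂ = 3.6056 and ‖x‖₂ = 59.0125
re-solving with b+δb shifts x by Δx of norm 0.0815
realised ‖Δx‖/‖x‖ = 0.0014
tightness: 0.0014 against a bound of 0.1244 (unrounded ratio ≈ 0.0111)

0.0014
0.1244


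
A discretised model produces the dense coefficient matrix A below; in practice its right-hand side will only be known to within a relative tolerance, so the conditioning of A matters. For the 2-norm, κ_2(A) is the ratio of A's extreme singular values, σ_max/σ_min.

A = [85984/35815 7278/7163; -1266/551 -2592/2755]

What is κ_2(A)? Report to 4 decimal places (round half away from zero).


AᵀA = [16842916/1525225 280704/61009; 280704/61009 2924676/1525225]; tr = 116968/9025, det = 1296/225625
solving λ² − 116968/9025·λ + 1296/225625 = 0 gives λ = 324/25, 4/9025
σ_max=√(324/25)=(18/5), σ_min=√(4/9025)=(2/95) → κ = 171.0000

171.0000


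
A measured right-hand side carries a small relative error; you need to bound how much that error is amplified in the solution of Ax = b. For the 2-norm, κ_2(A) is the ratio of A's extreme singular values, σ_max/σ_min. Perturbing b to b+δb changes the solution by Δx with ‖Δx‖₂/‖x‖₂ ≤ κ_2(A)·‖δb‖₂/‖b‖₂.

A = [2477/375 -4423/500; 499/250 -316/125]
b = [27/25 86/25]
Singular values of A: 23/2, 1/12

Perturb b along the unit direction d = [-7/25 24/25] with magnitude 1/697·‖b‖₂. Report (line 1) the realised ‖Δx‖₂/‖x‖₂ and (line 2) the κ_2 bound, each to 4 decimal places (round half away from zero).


0.0017
0.1980

from the listed singular values, σ₁ = 23/2, σ_n = 1/12
κ_2(A) = (23/2) / (1/12) = 138.0000
κ_2(A)·‖δb‖/‖b‖ = 0.1980
solve Ax = b  →  x = [28.9043 21.4609]
‖b‖ = 3.6056, ‖x‖ = 36.0004
δb = ε·‖b‖·d = [-0.0014 0.0050]; solving A·Δx = δb gives ‖Δx‖ = 0.0621
realised ‖Δx‖/‖x‖ = 0.0017
so the bound overstates the realised error by a factor of ≈ 114.8243 (computed from the unrounded values)


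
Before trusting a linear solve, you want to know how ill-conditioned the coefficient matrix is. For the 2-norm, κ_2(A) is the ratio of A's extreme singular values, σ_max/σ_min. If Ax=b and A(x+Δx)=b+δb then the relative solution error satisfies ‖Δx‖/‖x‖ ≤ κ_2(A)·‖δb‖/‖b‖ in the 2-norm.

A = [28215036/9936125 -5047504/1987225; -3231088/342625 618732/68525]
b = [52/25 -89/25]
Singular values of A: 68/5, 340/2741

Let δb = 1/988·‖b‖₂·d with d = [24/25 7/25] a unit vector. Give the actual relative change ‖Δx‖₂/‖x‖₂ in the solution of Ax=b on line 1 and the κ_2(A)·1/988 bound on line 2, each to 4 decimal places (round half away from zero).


0.0042
0.1110

from the listed singular values, σ₁ = 68/5, σ_n = 340/2741
condition number: (68/5) ÷ (340/2741) = 109.6400
worst-case relative error ≤ 109.6400 × 1/988 = 0.1110
solve Ax = b  →  x = [5.7728 5.6350]
2-norm of b is 4.1231; of x, 8.0671
re-solving with b+δb shifts x by Δx of norm 0.0336
dividing the unrounded norms, ‖Δx‖/‖x‖ = 0.0042
realised/bound (from unrounded values) ≈ 0.0376


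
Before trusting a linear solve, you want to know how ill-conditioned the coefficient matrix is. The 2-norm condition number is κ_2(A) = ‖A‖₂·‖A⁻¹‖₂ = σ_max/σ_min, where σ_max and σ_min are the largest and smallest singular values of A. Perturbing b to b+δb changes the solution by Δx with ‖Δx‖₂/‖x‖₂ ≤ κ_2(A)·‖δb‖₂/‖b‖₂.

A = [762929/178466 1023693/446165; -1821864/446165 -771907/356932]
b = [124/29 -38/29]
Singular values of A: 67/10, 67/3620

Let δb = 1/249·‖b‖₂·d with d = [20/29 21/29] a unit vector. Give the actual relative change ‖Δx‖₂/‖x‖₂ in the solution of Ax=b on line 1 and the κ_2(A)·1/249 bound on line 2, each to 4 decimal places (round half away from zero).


0.0090
1.4538

largest singular value 67/10, smallest 67/3620
κ_2(A) = (67/10) / (67/3620) = 362.0000
κ_2(A)·‖δb‖/‖b‖ = 1.4538
solve Ax = b  →  x = [-50.3248 95.6277]
‖b‖ = 4.4721, ‖x‖ = 108.0614
with δb = [0.0124 0.0130], A·Δx = δb → ‖Δx‖ = 0.9704
realised ‖Δx‖/‖x‖ = 0.0090
so the bound overstates the realised error by a factor of ≈ 161.8938 (computed from the unrounded values)


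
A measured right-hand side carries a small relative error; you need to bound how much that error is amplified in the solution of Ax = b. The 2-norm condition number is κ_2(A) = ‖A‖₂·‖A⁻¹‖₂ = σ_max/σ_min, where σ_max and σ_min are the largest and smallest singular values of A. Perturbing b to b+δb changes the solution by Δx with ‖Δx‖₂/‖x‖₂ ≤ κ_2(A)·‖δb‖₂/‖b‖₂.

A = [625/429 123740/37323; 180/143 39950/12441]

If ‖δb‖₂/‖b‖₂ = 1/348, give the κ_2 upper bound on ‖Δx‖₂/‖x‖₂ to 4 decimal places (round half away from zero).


AᵀA = [682225/184041 4898500/552123; 4898500/552123 35286100/1656369]; tr = 245125/9801, det = 2500/9801
eigenvalues of AᵀA: λ = (tr ± √(tr²−4·det))/2 = 25, 100/9801
κ = σ_max/σ_min = 5/(10/99) = 49.5000
worst-case relative error ≤ 49.5000 × 1/348 = 0.1422

0.1422


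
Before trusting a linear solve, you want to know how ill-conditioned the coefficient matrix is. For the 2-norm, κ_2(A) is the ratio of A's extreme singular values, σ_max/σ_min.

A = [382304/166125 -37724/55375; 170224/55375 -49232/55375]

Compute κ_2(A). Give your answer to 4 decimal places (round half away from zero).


M = AᵀA = [651107584/44156025 -63301504/14718675; -63301504/14718675 6155024/4906225]. tr(M)=28260112/1766241, det(M)=4096/1766241
char-poly roots: 16 and 256/1766241
σ_max=√16=4, σ_min=√(256/1766241)=(16/1329) → κ = 332.2500

332.2500


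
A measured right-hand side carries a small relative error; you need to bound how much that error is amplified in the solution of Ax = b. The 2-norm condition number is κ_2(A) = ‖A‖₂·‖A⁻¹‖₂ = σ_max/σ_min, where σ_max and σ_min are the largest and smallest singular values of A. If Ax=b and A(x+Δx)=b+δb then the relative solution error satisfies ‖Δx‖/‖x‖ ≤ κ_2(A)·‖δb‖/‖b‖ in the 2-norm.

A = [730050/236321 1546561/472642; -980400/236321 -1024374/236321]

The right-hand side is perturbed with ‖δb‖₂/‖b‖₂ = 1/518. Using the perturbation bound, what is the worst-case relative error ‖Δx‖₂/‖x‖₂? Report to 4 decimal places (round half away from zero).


0.5899

M = AᵀA = [1494157162500/55847615041 1568829698625/55847615041; 1568829698625/55847615041 6589219294225/223390460164]. tr(M)=14941555225/265624804, det(M)=2250000/66406201
solving λ² − 14941555225/265624804·λ + 2250000/66406201 = 0 gives λ = 225/4, 40000/66406201
so κ_2 = √((225/4) / (40000/66406201)) = 305.5875
κ_2(A)·‖δb‖/‖b‖ = 0.5899


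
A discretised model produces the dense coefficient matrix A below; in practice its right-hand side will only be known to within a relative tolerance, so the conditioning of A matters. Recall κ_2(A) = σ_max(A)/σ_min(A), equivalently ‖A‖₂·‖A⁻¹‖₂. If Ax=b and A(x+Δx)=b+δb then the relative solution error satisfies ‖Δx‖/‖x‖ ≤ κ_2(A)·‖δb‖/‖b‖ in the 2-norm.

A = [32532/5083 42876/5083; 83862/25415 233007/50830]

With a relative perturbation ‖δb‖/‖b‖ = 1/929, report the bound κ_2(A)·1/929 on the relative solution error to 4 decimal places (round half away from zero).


0.1030

form AᵀA = [115886196/2235025 154468053/2235025; 154468053/2235025 823970241/8940100] with trace 51500601/357604 and determinant 202500/89401
λ_max, λ_min = (51500601/357604 ± √2651153266401201/127880620816)/2 = 144, 5625/357604
κ = σ_max/σ_min = 12/(75/598) = 95.6800
bound on ‖Δx‖/‖x‖: κ·ε = 95.6800·1/929 = 0.1030


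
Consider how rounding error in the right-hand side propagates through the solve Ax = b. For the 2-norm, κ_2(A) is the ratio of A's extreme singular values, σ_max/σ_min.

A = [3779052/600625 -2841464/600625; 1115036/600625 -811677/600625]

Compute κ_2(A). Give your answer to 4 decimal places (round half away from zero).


240.2500

form AᵀA = [4967852576/115440125 -3725788572/115440125; -3725788572/115440125 2794475909/115440125] with trace 1552465697/23088025 and determinant 45212176/577200625
solving λ² − 1552465697/23088025·λ + 45212176/577200625 = 0 gives λ = 1681/25, 26896/23088025
κ_2(A) = √(λ_max/λ_min) = √((1681/25) / (26896/23088025)) = 240.2500


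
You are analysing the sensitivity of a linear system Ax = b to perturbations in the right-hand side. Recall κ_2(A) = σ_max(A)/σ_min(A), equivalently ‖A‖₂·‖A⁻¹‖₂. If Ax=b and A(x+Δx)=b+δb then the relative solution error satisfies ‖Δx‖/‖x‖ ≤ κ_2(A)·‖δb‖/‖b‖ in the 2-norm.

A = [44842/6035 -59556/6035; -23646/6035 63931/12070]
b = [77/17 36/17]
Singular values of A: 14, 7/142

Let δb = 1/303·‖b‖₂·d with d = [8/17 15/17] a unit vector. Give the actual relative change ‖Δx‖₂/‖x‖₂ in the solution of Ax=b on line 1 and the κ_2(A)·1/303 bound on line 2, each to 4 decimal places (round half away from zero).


0.0041
0.9373

largest singular value 14, smallest 7/142
κ_2(A) = 14 / (7/142) = 284.0000
κ_2(A)·‖δb‖/‖b‖ = 0.9373
solve Ax = b  →  x = [65.0429 48.5143]
2-norm of b is 5.0000; of x, 81.1431
re-solving with b+δb shifts x by Δx of norm 0.3347
dividing the unrounded norms, ‖Δx‖/‖x‖ = 0.0041
realised/bound (from unrounded values) ≈ 0.0044


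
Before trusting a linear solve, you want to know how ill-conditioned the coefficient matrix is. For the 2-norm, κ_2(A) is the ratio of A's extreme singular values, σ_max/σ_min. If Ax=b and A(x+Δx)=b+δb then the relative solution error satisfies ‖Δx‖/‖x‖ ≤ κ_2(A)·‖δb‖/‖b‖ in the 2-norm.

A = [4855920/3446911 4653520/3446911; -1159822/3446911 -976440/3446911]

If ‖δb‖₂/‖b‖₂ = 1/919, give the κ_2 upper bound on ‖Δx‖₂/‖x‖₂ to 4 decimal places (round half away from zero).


0.0789

AᵀA = [14827570564/7067933041 14116369680/7067933041; 14116369680/7067933041 13449544000/7067933041]; tr = 33623204/8404201, det = 25600/8404201
solving λ² − 33623204/8404201·λ + 25600/8404201 = 0 gives λ = 4, 6400/8404201
so κ_2 = √(4 / (6400/8404201)) = 72.4750
bound on ‖Δx‖/‖x‖: κ·ε = 72.4750·1/919 = 0.0789


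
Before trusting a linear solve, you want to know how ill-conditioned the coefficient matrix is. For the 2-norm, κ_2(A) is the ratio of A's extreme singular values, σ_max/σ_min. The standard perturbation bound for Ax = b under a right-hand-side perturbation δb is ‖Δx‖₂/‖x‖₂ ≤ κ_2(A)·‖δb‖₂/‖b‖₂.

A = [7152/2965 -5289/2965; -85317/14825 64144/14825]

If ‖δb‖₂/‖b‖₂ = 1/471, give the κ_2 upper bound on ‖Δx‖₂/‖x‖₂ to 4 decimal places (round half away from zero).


0.7554

AᵀA = [8557768089/219780625 -6418246848/219780625; -6418246848/219780625 4813790761/219780625]; tr = 534862354/8791225, det = 257049/8791225
λ_max, λ_min = (534862354/8791225 ± √286068698624041216/77285637000625)/2 = 1521/25, 169/351649
σ_max=√(1521/25)=(39/5), σ_min=√(169/351649)=(13/593) → κ = 355.8000
perturbation bound = 355.8000·1/471 = 0.7554


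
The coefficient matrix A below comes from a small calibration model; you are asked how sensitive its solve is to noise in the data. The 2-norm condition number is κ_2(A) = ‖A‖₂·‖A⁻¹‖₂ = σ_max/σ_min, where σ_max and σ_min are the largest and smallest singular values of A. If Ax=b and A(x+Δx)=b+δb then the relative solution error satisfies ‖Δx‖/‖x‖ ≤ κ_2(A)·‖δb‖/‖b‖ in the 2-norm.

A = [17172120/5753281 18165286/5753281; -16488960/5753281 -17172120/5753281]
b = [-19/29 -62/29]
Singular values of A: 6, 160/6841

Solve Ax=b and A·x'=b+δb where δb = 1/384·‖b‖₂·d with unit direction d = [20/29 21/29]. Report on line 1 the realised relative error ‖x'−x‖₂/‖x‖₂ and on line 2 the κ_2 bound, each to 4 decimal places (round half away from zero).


σ_max = 6, σ_min = 160/6841
condition number: 6 ÷ (160/6841) = 256.5375
κ_2(A)·‖δb‖/‖b‖ = 0.6681
solve Ax = b  →  x = [62.0378 -58.8534]
‖b‖₂ = 2.2361 and ‖x‖₂ = 85.5127
Δx = A⁻¹·δb where δb = 1/384·2.2361·d; ‖Δx‖ = 0.2490
relative error = 0.0029
so the bound overstates the realised error by a factor of ≈ 229.4546 (computed from the unrounded values)

0.0029
0.6681


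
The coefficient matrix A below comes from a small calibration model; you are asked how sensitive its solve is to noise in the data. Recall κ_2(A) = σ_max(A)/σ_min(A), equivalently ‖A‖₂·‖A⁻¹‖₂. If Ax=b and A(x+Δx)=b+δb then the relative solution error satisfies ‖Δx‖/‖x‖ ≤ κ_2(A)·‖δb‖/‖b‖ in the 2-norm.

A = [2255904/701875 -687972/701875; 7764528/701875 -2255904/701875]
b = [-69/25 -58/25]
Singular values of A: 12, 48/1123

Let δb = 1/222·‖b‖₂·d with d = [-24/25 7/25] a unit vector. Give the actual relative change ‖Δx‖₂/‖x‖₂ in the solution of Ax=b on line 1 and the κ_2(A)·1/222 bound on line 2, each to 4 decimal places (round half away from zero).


0.0081
1.2646

σ_max = 12, σ_min = 48/1123
κ_2(A) = 12 / (48/1123) = 280.7500
worst-case relative error ≤ 280.7500 × 1/222 = 1.2646
solve Ax = b  →  x = [12.8617 44.9900]
‖b‖₂ = 3.6056 and ‖x‖₂ = 46.7923
δb = ε·‖b‖·d = [-0.0156 0.0045]; solving A·Δx = δb gives ‖Δx‖ = 0.3800
relative error = 0.0081
realised/bound (from unrounded values) ≈ 0.0064


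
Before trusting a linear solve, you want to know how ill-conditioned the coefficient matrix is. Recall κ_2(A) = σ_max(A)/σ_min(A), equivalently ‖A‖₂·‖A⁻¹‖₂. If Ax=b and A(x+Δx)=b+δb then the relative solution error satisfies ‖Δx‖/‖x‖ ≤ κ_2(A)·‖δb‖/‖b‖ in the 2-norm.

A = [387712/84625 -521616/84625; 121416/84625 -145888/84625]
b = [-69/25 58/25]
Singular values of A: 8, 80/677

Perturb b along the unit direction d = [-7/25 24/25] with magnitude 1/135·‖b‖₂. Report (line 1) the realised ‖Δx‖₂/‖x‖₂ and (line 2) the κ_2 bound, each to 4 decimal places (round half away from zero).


0.0089
0.5015

from the listed singular values, σ₁ = 8, σ_n = 80/677
condition number: 8 ÷ (80/677) = 67.7000
bound on ‖Δx‖/‖x‖: κ·ε = 67.7000·1/135 = 0.5015
solve Ax = b  →  x = [20.1600 15.4325]
‖b‖ = 3.6056, ‖x‖ = 25.3887
δb = ε·‖b‖·d = [-0.0075 0.0256]; solving A·Δx = δb gives ‖Δx‖ = 0.2260
dividing the unrounded norms, ‖Δx‖/‖x‖ = 0.0089
tightness: 0.0089 against a bound of 0.5015 (unrounded ratio ≈ 0.0178)


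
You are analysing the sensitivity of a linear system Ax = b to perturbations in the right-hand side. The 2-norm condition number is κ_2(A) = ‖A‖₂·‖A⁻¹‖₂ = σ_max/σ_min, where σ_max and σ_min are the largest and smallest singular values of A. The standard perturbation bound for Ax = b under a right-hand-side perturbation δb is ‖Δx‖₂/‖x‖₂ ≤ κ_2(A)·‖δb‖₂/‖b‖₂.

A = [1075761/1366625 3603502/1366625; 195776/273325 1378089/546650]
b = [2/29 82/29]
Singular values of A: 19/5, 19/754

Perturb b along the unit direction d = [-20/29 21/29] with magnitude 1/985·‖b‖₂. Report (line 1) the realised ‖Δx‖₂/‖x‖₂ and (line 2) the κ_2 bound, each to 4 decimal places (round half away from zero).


largest singular value 19/5, smallest 19/754
κ = σ_max/σ_min = (19/5)/(19/754) = 150.8000
κ_2(A)·‖δb‖/‖b‖ = 0.1531
solve Ax = b  →  x = [-76.0463 22.7284]
‖b‖₂ = 2.8284 and ‖x‖₂ = 79.3702
Δx = A⁻¹·δb where δb = 1/985·2.8284·d; ‖Δx‖ = 0.1140
relative error = 0.0014
realised/bound (from unrounded values) ≈ 0.0094

0.0014
0.1531


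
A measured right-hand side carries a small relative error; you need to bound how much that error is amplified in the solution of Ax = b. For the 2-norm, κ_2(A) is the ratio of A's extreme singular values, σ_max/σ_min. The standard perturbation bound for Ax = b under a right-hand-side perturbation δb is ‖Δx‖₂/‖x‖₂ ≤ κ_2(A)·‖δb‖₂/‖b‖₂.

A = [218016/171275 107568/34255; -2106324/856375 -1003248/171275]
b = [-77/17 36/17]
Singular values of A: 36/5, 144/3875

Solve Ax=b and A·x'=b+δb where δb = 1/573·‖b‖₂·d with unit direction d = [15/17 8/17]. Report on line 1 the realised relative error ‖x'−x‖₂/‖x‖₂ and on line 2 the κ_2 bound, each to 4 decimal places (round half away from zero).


0.0029
0.3381

largest singular value 36/5, smallest 144/3875
κ = σ_max/σ_min = (36/5)/(144/3875) = 193.7500
bound on ‖Δx‖/‖x‖: κ·ε = 193.7500·1/573 = 0.3381
solve Ax = b  →  x = [74.3056 -31.5625]
‖b‖ = 5.0000, ‖x‖ = 80.7311
re-solving with b+δb shifts x by Δx of norm 0.2348
dividing the unrounded norms, ‖Δx‖/‖x‖ = 0.0029
realised/bound (from unrounded values) ≈ 0.0086


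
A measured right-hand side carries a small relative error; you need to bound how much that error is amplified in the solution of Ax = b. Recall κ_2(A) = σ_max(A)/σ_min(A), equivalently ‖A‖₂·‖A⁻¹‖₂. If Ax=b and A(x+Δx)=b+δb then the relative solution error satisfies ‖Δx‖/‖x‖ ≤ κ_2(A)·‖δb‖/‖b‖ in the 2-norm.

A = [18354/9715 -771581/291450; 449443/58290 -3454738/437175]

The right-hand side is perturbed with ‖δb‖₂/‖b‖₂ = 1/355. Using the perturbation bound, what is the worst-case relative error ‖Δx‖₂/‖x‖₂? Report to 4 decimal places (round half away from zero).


AᵀA = [8565052225/135908964 -6720648760/101931723; -6720648760/101931723 84958230001/1223180676]; tr = 96339893/727218, det = 174900625/5817744
solving λ² − 96339893/727218·λ + 174900625/5817744 = 0 gives λ = 529/4, 330625/1454436
so κ_2 = √((529/4) / (330625/1454436)) = 24.1200
bound on ‖Δx‖/‖x‖: κ·ε = 24.1200·1/355 = 0.0679

0.0679


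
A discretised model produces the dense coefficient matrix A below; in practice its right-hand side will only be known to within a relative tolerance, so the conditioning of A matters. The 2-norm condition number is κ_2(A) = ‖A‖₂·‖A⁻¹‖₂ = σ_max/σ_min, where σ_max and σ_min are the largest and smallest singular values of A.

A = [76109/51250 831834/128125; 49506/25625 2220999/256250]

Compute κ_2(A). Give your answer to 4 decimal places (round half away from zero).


AᵀA = [623838241/105062500 3465256608/131328125; 3465256608/131328125 308025110889/2626562500]; tr = 96258497/781250, det = 16867449/156250000
solving λ² − 96258497/781250·λ + 16867449/156250000 = 0 gives λ = 12321/100, 1369/1562500
κ = σ_max/σ_min = (111/10)/(37/1250) = 375.0000

375.0000


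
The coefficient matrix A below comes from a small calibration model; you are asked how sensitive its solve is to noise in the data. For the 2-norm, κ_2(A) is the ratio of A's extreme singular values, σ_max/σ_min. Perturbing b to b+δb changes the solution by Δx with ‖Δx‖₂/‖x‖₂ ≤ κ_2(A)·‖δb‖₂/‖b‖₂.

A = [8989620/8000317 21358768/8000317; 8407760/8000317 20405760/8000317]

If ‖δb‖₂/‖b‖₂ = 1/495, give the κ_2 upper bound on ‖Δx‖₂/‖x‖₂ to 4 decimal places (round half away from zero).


0.5359

form AᵀA = [180147082000/76105912129 432311463360/76105912129; 432311463360/76105912129 1037564817664/76105912129] with trace 7205395856/450330841 and determinant 1638400/450330841
λ_max, λ_min = (7205395856/450330841 ± √51914778153462395136/202797866355767281)/2 = 16, 102400/450330841
σ_max=√16=4, σ_min=√(102400/450330841)=(320/21221) → κ = 265.2625
κ_2(A)·‖δb‖/‖b‖ = 0.5359


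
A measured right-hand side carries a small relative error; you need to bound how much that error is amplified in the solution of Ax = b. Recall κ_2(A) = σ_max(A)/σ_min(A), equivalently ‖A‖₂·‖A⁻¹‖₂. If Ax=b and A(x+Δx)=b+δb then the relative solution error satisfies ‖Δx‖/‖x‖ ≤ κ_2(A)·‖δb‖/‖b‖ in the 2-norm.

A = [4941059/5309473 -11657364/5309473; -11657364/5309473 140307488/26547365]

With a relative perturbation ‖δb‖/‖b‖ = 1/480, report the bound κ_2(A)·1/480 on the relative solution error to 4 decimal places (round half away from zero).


0.8182

M = AᵀA = [948569227633/166807713241 -11382331811148/834038566205; -11382331811148/834038566205 136589021151376/4170192831025]. tr(M)=948539951729/24675697225, det(M)=236421376/24675697225
λ_max, λ_min = (948539951729/24675697225 ± √899704704576886874563041/608890033539872700625)/2 = 961/25, 246016/987027889
so κ_2 = √((961/25) / (246016/987027889)) = 392.7125
perturbation bound = 392.7125·1/480 = 0.8182


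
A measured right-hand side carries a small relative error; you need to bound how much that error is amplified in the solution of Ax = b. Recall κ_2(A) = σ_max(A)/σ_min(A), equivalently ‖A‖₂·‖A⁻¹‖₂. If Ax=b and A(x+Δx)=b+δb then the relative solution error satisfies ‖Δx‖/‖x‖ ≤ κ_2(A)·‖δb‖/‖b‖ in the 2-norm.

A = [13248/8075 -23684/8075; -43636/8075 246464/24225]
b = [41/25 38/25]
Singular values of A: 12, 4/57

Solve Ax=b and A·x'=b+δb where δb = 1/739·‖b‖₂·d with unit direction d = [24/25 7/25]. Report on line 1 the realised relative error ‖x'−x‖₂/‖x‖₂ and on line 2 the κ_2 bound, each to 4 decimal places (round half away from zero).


σ_max = 12, σ_min = 4/57
κ_2(A) = 12 / (4/57) = 171.0000
worst-case relative error ≤ 171.0000 × 1/739 = 0.2314
solve Ax = b  →  x = [25.1078 13.4853]
‖b‖₂ = 2.2361 and ‖x‖₂ = 28.5001
Δx = A⁻¹·δb where δb = 1/739·2.2361·d; ‖Δx‖ = 0.0431
relative error = 0.0015
tightness: 0.0015 against a bound of 0.2314 (unrounded ratio ≈ 0.0065)

0.0015
0.2314


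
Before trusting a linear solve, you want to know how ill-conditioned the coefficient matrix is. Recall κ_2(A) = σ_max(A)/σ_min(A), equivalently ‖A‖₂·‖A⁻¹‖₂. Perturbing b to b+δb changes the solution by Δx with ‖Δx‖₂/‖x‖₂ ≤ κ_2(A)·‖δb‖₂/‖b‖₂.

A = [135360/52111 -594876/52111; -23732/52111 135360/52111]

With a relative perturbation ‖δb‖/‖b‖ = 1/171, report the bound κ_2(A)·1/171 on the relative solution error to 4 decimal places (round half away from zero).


0.5439

AᵀA = [11234704/1615441 -49812480/1615441; -49812480/1615441 221415696/1615441]; tr = 138400/961, det = 2304/961
solving λ² − 138400/961·λ + 2304/961 = 0 gives λ = 144, 16/961
so κ_2 = √(144 / (16/961)) = 93.0000
bound on ‖Δx‖/‖x‖: κ·ε = 93.0000·1/171 = 0.5439
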